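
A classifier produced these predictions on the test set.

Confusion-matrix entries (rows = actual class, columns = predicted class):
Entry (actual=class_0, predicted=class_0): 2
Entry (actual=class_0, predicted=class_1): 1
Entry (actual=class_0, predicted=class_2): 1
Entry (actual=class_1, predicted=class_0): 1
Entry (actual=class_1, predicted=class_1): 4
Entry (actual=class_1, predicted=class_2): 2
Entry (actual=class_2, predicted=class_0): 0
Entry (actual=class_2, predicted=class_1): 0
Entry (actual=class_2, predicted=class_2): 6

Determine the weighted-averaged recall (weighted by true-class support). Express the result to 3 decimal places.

Per-class recall (TP/(TP+FN)):
  class_0: TP=2, FN=1+1=2 → 2/4 = 0.5000
  class_1: TP=4, FN=1+2=3 → 4/7 = 0.5714
  class_2: TP=6, FN=0+0=0 → 6/6 = 1.0000
Weighted-recall = Σ (supportᵢ/N)·recallᵢ with N=17: (4/17)·0.5000 + (7/17)·0.5714 + (6/17)·1.0000 = 0.706

0.706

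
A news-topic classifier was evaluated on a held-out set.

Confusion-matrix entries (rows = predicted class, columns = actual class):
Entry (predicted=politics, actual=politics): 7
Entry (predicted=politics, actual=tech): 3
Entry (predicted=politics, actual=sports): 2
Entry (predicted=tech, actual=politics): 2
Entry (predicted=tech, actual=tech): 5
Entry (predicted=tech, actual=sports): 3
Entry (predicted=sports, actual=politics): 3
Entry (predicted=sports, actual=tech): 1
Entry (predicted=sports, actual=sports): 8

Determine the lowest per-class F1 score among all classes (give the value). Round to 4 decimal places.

0.5263

Per-class F1 score (2·TP/(2·TP+FP+FN)):
  politics: TP=7, FP=3+2=5, FN=2+3=5 → 14/24 = 0.58333
  tech: TP=5, FP=2+3=5, FN=3+1=4 → 10/19 = 0.52632
  sports: TP=8, FP=3+1=4, FN=2+3=5 → 16/25 = 0.64000
Lowest is class 'tech' with F1 score = 0.5263.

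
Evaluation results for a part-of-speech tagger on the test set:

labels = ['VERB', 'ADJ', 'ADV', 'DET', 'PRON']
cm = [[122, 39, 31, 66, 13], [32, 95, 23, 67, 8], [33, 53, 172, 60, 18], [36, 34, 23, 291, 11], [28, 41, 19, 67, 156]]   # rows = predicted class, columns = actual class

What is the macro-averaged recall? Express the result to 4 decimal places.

Per-class recall (TP/(TP+FN)):
  VERB: TP=122, FN=32+33+36+28=129 → 122/251 = 0.48606
  ADJ: TP=95, FN=39+53+34+41=167 → 95/262 = 0.36260
  ADV: TP=172, FN=31+23+23+19=96 → 172/268 = 0.64179
  DET: TP=291, FN=66+67+60+67=260 → 291/551 = 0.52813
  PRON: TP=156, FN=13+8+18+11=50 → 156/206 = 0.75728
Macro-recall = mean = (0.48606 + 0.36260 + 0.64179 + 0.52813 + 0.75728) / 5 = 0.5552

0.5552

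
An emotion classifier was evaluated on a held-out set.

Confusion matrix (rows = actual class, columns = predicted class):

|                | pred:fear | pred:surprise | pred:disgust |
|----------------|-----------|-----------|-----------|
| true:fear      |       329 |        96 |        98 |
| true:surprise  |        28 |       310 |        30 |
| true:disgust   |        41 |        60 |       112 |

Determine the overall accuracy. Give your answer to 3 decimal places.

Accuracy = trace / total = (329+310+112=751) / 1104 = 751/1104 = 0.680

0.680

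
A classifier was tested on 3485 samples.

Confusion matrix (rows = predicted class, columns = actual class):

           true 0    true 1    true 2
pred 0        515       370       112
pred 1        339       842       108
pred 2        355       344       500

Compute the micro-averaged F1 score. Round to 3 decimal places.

0.533

Micro-averaging pools counts across classes: ΣTP=1857, ΣFP=1628, ΣFN=1628.
Micro-F1 score = 2·TP/(2·TP+FP+FN) on pooled counts = 0.533 (equals overall accuracy in single-label multiclass).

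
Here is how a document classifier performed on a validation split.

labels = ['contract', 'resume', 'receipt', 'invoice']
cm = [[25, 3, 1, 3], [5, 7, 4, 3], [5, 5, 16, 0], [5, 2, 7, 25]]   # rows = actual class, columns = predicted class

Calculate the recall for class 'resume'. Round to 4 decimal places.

recall = TP/(TP+FN).
resume: TP=7, FN=5+4+3=12 → 7/19 = 0.36842

0.3684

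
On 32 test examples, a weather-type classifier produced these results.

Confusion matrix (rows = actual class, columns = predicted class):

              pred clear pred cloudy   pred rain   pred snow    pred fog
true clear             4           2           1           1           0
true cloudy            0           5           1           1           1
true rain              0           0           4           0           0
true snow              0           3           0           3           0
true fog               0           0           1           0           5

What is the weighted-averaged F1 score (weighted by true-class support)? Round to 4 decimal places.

0.6550

Per-class F1 score (2·TP/(2·TP+FP+FN)):
  clear: TP=4, FP=0+0+0+0=0, FN=2+1+1+0=4 → 8/12 = 0.66667
  cloudy: TP=5, FP=2+0+3+0=5, FN=0+1+1+1=3 → 10/18 = 0.55556
  rain: TP=4, FP=1+1+0+1=3, FN=0+0+0+0=0 → 8/11 = 0.72727
  snow: TP=3, FP=1+1+0+0=2, FN=0+3+0+0=3 → 6/11 = 0.54545
  fog: TP=5, FP=0+1+0+0=1, FN=0+0+1+0=1 → 10/12 = 0.83333
Weighted-F1 score = Σ (supportᵢ/N)·F1 scoreᵢ with N=32: (8/32)·0.66667 + (8/32)·0.55556 + (4/32)·0.72727 + (6/32)·0.54545 + (6/32)·0.83333 = 0.6550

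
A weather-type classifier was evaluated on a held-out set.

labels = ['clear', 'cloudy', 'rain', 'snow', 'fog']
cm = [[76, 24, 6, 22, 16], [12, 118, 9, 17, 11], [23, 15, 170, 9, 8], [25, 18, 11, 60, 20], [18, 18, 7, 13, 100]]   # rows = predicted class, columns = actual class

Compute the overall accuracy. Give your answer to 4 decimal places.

0.6344

Accuracy = trace / total = (76+118+170+60+100=524) / 826 = 524/826 = 0.6344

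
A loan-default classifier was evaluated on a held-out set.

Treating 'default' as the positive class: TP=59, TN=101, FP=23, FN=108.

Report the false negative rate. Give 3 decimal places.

0.647

FNR = FN/(FN+TP) = 108/(108+59) = 0.647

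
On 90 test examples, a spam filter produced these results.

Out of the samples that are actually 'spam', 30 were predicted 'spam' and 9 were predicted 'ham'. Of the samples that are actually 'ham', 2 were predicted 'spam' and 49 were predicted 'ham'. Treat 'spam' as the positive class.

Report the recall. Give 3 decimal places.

Recall = TP/(TP+FN) = 30/(30+9) = 30/39 = 0.769

0.769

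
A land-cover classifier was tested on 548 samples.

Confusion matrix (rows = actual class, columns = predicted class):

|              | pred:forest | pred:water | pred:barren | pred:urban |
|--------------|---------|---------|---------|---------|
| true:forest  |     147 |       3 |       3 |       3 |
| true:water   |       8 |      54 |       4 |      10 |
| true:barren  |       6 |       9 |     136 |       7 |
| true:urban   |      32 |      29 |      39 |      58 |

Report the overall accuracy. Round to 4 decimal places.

0.7208

Accuracy = trace / total = (147+54+136+58=395) / 548 = 395/548 = 0.7208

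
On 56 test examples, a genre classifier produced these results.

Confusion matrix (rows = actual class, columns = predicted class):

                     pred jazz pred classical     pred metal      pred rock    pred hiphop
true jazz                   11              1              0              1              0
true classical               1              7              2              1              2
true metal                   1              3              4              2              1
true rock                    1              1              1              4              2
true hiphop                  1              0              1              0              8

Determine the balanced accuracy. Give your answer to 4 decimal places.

0.5985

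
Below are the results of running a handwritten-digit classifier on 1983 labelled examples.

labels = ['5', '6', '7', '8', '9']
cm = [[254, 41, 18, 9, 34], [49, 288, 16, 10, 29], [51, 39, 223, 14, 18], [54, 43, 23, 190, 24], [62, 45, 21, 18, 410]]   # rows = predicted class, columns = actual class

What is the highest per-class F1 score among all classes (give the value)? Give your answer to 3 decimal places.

0.766

Per-class F1 score (2·TP/(2·TP+FP+FN)):
  5: TP=254, FP=41+18+9+34=102, FN=49+51+54+62=216 → 508/826 = 0.6150
  6: TP=288, FP=49+16+10+29=104, FN=41+39+43+45=168 → 576/848 = 0.6792
  7: TP=223, FP=51+39+14+18=122, FN=18+16+23+21=78 → 446/646 = 0.6904
  8: TP=190, FP=54+43+23+24=144, FN=9+10+14+18=51 → 380/575 = 0.6609
  9: TP=410, FP=62+45+21+18=146, FN=34+29+18+24=105 → 820/1071 = 0.7656
Highest is class '9' with F1 score = 0.766.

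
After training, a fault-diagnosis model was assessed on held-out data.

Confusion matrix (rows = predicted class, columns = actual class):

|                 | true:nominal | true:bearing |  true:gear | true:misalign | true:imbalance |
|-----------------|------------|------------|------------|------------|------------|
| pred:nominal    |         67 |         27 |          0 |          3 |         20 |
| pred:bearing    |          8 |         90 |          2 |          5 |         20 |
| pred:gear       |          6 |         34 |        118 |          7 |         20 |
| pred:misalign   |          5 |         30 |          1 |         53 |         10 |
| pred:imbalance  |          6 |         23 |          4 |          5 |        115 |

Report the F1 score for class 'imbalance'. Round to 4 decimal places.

Take TP from the diagonal, FP from the rest of the 'imbalance' prediction marginal, FN from the rest of the 'imbalance' actual marginal.
F1 score = 2·TP/(2·TP+FP+FN).
imbalance: TP=115, FP=6+23+4+5=38, FN=20+20+20+10=70 → 230/338 = 0.68047

0.6805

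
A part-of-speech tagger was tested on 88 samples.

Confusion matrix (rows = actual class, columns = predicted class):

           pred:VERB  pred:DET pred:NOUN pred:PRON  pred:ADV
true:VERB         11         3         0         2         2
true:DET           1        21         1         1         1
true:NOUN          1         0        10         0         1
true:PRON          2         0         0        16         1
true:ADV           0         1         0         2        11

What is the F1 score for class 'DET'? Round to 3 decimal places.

0.840

F1 score = 2·TP/(2·TP+FP+FN).
DET: TP=21, FP=3+0+0+1=4, FN=1+1+1+1=4 → 42/50 = 0.8400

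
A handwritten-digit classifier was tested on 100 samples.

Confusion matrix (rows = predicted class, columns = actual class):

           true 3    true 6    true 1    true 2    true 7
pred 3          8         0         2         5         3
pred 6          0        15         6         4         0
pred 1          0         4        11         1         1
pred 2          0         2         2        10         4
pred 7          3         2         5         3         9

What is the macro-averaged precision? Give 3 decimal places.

0.531

Per-class precision (TP/(TP+FP)):
  3: TP=8, FP=0+2+5+3=10 → 8/18 = 0.4444
  6: TP=15, FP=0+6+4+0=10 → 15/25 = 0.6000
  1: TP=11, FP=0+4+1+1=6 → 11/17 = 0.6471
  2: TP=10, FP=0+2+2+4=8 → 10/18 = 0.5556
  7: TP=9, FP=3+2+5+3=13 → 9/22 = 0.4091
Macro-precision = mean = (0.4444 + 0.6000 + 0.6471 + 0.5556 + 0.4091) / 5 = 0.531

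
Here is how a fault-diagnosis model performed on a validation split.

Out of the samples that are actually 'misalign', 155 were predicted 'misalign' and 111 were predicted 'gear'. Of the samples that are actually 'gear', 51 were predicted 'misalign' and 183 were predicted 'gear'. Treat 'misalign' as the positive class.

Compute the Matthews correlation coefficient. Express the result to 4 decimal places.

MCC = (TP·TN − FP·FN) / √((TP+FP)(TP+FN)(TN+FP)(TN+FN))
Numerator = 155·183 − 51·111 = 22704
Denominator = √(206·266·234·294) = √3769745616 = 61398.2542
MCC = 22704 / 61398.2542 = 0.3698

0.3698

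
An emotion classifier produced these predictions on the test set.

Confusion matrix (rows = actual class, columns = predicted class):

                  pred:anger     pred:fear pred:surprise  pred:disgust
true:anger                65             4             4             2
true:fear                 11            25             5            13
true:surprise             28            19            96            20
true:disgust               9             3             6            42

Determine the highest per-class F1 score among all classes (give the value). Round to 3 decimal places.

Per-class F1 score (2·TP/(2·TP+FP+FN)):
  anger: TP=65, FP=11+28+9=48, FN=4+4+2=10 → 130/188 = 0.6915
  fear: TP=25, FP=4+19+3=26, FN=11+5+13=29 → 50/105 = 0.4762
  surprise: TP=96, FP=4+5+6=15, FN=28+19+20=67 → 192/274 = 0.7007
  disgust: TP=42, FP=2+13+20=35, FN=9+3+6=18 → 84/137 = 0.6131
Highest is class 'surprise' with F1 score = 0.701.

0.701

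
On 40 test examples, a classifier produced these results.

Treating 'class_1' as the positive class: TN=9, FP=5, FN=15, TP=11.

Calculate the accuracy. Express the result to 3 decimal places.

Accuracy = (TP+TN)/N = (11+9)/40 = 0.500

0.500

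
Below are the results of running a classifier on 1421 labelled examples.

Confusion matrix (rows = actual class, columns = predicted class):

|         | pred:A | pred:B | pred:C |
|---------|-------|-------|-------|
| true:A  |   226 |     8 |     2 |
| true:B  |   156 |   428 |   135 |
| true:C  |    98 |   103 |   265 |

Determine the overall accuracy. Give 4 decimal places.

0.6467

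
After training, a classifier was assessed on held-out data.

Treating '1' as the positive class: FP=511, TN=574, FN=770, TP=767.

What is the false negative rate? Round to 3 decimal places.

0.501

FNR = FN/(FN+TP) = 770/(770+767) = 0.501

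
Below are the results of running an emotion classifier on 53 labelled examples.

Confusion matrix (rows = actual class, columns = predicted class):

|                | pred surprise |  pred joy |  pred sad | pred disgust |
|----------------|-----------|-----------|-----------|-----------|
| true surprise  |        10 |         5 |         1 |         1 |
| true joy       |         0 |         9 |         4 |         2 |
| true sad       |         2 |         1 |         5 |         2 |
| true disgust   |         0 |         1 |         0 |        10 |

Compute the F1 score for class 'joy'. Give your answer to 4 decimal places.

0.5806

F1 score = 2·TP/(2·TP+FP+FN).
joy: TP=9, FP=5+1+1=7, FN=0+4+2=6 → 18/31 = 0.58065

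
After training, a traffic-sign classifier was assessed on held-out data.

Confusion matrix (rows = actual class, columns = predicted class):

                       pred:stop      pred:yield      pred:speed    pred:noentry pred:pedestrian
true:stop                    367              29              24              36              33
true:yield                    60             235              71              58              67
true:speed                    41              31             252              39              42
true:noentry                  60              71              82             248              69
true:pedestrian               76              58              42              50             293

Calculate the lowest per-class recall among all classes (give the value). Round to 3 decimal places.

0.468

Per-class recall (TP/(TP+FN)):
  stop: TP=367, FN=29+24+36+33=122 → 367/489 = 0.7505
  yield: TP=235, FN=60+71+58+67=256 → 235/491 = 0.4786
  speed: TP=252, FN=41+31+39+42=153 → 252/405 = 0.6222
  noentry: TP=248, FN=60+71+82+69=282 → 248/530 = 0.4679
  pedestrian: TP=293, FN=76+58+42+50=226 → 293/519 = 0.5645
Lowest is class 'noentry' with recall = 0.468.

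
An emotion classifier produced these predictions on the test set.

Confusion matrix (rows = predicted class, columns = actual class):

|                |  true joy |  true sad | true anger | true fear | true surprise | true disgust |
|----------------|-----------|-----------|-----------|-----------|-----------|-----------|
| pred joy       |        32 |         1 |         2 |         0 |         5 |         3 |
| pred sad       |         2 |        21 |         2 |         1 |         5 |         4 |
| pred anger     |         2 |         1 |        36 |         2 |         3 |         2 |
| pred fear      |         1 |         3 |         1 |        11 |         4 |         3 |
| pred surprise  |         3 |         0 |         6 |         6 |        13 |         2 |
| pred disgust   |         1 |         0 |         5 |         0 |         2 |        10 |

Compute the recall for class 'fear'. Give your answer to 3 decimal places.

0.550

Treat 'fear' as positive and all other classes as negative.
recall = TP/(TP+FN).
fear: TP=11, FN=0+1+2+6+0=9 → 11/20 = 0.5500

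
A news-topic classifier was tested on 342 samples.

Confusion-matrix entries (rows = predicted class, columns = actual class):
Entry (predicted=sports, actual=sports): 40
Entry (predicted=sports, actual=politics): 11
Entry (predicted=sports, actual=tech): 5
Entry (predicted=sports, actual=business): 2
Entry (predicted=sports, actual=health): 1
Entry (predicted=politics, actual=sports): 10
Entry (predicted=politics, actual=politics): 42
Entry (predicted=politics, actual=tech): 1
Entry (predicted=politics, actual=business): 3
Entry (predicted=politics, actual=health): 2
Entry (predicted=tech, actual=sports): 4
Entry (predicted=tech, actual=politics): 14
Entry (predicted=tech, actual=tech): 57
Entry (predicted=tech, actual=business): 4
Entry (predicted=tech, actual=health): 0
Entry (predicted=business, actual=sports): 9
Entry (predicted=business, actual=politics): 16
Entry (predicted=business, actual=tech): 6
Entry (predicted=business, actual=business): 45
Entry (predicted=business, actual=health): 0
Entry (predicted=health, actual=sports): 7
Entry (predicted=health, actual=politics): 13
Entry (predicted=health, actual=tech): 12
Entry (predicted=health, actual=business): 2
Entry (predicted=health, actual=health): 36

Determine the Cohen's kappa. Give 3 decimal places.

0.556

Observed agreement pₒ = trace/N = 220/342 = 0.6433
Expected agreement pₑ = Σ (rowᵢ·colᵢ)/N² = (70·59 + 96·58 + 81·79 + 56·76 + 39·70)/342² = 0.1974
κ = (pₒ − pₑ)/(1 − pₑ) = (0.6433 − 0.1974)/(1 − 0.1974) = 0.556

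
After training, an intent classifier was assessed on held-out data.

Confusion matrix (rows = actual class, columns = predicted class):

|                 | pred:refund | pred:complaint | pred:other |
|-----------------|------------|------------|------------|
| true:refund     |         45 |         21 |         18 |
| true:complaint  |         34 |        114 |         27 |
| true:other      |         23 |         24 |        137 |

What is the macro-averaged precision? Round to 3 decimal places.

Per-class precision (TP/(TP+FP)):
  refund: TP=45, FP=34+23=57 → 45/102 = 0.4412
  complaint: TP=114, FP=21+24=45 → 114/159 = 0.7170
  other: TP=137, FP=18+27=45 → 137/182 = 0.7527
Macro-precision = mean = (0.4412 + 0.7170 + 0.7527) / 3 = 0.637

0.637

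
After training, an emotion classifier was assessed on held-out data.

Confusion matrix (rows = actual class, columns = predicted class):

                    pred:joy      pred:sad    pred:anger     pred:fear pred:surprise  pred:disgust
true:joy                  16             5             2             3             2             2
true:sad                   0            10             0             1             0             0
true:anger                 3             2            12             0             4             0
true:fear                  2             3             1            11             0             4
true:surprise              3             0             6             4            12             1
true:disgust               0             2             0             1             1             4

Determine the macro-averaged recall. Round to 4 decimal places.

Per-class recall (TP/(TP+FN)):
  joy: TP=16, FN=5+2+3+2+2=14 → 16/30 = 0.53333
  sad: TP=10, FN=0+0+1+0+0=1 → 10/11 = 0.90909
  anger: TP=12, FN=3+2+0+4+0=9 → 12/21 = 0.57143
  fear: TP=11, FN=2+3+1+0+4=10 → 11/21 = 0.52381
  surprise: TP=12, FN=3+0+6+4+1=14 → 12/26 = 0.46154
  disgust: TP=4, FN=0+2+0+1+1=4 → 4/8 = 0.50000
Macro-recall = mean = (0.53333 + 0.90909 + 0.57143 + 0.52381 + 0.46154 + 0.50000) / 6 = 0.5832

0.5832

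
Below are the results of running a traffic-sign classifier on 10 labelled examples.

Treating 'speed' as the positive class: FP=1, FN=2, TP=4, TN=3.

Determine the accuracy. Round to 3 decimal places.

0.700

Accuracy = (TP+TN)/N = (4+3)/10 = 0.700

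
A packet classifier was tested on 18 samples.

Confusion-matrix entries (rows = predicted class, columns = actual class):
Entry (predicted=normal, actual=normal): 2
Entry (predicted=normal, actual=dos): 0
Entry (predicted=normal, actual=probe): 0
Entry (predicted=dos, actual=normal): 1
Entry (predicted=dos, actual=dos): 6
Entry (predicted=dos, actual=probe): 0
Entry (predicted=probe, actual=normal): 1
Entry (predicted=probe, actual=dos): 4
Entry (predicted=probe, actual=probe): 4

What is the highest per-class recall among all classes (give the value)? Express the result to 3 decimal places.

1.000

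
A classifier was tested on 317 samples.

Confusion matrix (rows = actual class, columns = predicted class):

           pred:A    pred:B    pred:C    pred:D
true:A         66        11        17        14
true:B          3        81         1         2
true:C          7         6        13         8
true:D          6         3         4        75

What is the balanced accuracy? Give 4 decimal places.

0.6942

Balanced accuracy = mean of per-class recall.
  A: recall = 66/108 = 0.61111
  B: recall = 81/87 = 0.93103
  C: recall = 13/34 = 0.38235
  D: recall = 75/88 = 0.85227
Mean = (0.61111 + 0.93103 + 0.38235 + 0.85227) / 4 = 0.6942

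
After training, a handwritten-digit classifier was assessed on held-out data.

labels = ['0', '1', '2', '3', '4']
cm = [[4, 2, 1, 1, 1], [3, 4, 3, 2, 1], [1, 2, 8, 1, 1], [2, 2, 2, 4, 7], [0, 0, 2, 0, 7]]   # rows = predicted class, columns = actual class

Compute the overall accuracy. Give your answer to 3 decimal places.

0.443

Accuracy = trace / total = (4+4+8+4+7=27) / 61 = 27/61 = 0.443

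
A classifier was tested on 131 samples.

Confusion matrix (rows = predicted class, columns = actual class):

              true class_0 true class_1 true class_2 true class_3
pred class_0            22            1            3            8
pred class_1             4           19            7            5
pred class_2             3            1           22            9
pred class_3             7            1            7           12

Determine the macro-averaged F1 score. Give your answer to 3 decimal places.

0.571

Per-class F1 score (2·TP/(2·TP+FP+FN)):
  class_0: TP=22, FP=1+3+8=12, FN=4+3+7=14 → 44/70 = 0.6286
  class_1: TP=19, FP=4+7+5=16, FN=1+1+1=3 → 38/57 = 0.6667
  class_2: TP=22, FP=3+1+9=13, FN=3+7+7=17 → 44/74 = 0.5946
  class_3: TP=12, FP=7+1+7=15, FN=8+5+9=22 → 24/61 = 0.3934
Macro-F1 score = mean = (0.6286 + 0.6667 + 0.5946 + 0.3934) / 4 = 0.571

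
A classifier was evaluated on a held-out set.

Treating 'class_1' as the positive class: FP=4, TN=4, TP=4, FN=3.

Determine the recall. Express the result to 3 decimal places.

Recall = TP/(TP+FN) = 4/(4+3) = 4/7 = 0.571

0.571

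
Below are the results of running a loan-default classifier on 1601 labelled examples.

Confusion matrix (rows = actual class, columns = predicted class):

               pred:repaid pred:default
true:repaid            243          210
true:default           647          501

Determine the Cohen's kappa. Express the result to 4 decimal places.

-0.0210

Observed agreement pₒ = trace/N = 744/1601 = 0.46471
Expected agreement pₑ = Σ (rowᵢ·colᵢ)/N² = (453·890 + 1148·711)/1601² = 0.47573
κ = (pₒ − pₑ)/(1 − pₑ) = (0.46471 − 0.47573)/(1 − 0.47573) = -0.0210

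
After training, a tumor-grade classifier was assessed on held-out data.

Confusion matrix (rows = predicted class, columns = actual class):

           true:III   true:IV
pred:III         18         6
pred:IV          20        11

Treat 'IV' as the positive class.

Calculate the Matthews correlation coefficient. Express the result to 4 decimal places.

0.1125

MCC = (TP·TN − FP·FN) / √((TP+FP)(TP+FN)(TN+FP)(TN+FN))
Numerator = 11·18 − 20·6 = 78
Denominator = √(31·17·38·24) = √480624 = 693.2705
MCC = 78 / 693.2705 = 0.1125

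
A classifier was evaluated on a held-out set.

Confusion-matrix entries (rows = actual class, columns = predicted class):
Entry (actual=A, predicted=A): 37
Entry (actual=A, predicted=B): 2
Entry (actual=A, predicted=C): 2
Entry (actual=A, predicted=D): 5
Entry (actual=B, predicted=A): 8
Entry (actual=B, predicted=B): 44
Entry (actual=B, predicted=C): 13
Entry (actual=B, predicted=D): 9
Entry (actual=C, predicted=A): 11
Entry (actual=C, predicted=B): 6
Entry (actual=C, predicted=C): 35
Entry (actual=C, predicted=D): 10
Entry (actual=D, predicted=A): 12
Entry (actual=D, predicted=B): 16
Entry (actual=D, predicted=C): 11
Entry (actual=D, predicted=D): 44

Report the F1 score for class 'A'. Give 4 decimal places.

0.6491

One-vs-rest for 'A': TP = diagonal; FP = other classes predicted 'A'; FN = 'A' predicted as other.
F1 score = 2·TP/(2·TP+FP+FN).
A: TP=37, FP=8+11+12=31, FN=2+2+5=9 → 74/114 = 0.64912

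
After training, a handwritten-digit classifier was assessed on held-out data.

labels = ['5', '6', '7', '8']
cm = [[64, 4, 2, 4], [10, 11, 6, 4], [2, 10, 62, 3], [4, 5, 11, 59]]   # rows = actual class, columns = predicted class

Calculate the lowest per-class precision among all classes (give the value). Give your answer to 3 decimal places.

Per-class precision (TP/(TP+FP)):
  5: TP=64, FP=10+2+4=16 → 64/80 = 0.8000
  6: TP=11, FP=4+10+5=19 → 11/30 = 0.3667
  7: TP=62, FP=2+6+11=19 → 62/81 = 0.7654
  8: TP=59, FP=4+4+3=11 → 59/70 = 0.8429
Lowest is class '6' with precision = 0.367.

0.367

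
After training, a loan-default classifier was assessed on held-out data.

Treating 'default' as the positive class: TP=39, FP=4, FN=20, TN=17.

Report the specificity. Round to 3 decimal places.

0.810

Specificity = TN/(TN+FP) = 17/(17+4) = 0.810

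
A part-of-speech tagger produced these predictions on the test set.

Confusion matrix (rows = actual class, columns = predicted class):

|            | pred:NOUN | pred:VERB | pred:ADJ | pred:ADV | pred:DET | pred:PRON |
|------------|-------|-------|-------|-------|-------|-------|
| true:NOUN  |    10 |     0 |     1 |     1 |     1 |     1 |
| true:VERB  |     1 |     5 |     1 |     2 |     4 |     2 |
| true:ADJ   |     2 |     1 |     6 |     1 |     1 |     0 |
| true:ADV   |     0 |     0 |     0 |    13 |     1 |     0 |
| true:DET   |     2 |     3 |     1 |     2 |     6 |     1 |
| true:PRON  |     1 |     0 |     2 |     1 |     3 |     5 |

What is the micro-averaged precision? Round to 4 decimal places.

0.5556

Micro-averaging pools counts across classes: ΣTP=45, ΣFP=36, ΣFN=36.
Micro-precision = TP/(TP+FP) on pooled counts = 0.5556 (equals overall accuracy in single-label multiclass).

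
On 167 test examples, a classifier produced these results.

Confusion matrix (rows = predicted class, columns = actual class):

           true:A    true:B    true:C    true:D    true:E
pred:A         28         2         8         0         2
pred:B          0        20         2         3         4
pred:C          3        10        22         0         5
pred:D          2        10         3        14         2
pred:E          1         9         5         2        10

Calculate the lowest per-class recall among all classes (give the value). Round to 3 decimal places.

Per-class recall (TP/(TP+FN)):
  A: TP=28, FN=0+3+2+1=6 → 28/34 = 0.8235
  B: TP=20, FN=2+10+10+9=31 → 20/51 = 0.3922
  C: TP=22, FN=8+2+3+5=18 → 22/40 = 0.5500
  D: TP=14, FN=0+3+0+2=5 → 14/19 = 0.7368
  E: TP=10, FN=2+4+5+2=13 → 10/23 = 0.4348
Lowest is class 'B' with recall = 0.392.

0.392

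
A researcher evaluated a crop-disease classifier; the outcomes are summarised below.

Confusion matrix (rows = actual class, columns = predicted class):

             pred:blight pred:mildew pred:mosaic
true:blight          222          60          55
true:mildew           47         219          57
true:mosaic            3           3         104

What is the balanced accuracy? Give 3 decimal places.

Balanced accuracy = mean of per-class recall.
  blight: recall = 222/337 = 0.6588
  mildew: recall = 219/323 = 0.6780
  mosaic: recall = 104/110 = 0.9455
Mean = (0.6588 + 0.6780 + 0.9455) / 3 = 0.761

0.761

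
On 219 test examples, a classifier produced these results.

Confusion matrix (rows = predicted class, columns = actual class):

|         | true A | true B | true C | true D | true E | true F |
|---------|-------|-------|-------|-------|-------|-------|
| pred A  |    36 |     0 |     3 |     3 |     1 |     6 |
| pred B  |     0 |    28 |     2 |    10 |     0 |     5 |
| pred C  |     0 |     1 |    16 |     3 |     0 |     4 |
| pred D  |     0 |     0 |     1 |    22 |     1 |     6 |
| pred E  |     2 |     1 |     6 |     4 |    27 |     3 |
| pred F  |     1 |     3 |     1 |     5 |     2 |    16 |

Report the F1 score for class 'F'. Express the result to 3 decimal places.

F1 score = 2·TP/(2·TP+FP+FN).
F: TP=16, FP=1+3+1+5+2=12, FN=6+5+4+6+3=24 → 32/68 = 0.4706

0.471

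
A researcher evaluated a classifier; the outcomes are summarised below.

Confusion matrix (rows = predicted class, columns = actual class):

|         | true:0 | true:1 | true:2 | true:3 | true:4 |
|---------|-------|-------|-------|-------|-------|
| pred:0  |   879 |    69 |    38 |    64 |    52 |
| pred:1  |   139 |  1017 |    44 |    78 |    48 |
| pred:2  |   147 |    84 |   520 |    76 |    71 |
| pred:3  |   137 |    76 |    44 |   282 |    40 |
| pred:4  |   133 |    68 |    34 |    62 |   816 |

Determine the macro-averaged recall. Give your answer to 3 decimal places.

Per-class recall (TP/(TP+FN)):
  0: TP=879, FN=139+147+137+133=556 → 879/1435 = 0.6125
  1: TP=1017, FN=69+84+76+68=297 → 1017/1314 = 0.7740
  2: TP=520, FN=38+44+44+34=160 → 520/680 = 0.7647
  3: TP=282, FN=64+78+76+62=280 → 282/562 = 0.5018
  4: TP=816, FN=52+48+71+40=211 → 816/1027 = 0.7945
Macro-recall = mean = (0.6125 + 0.7740 + 0.7647 + 0.5018 + 0.7945) / 5 = 0.690

0.690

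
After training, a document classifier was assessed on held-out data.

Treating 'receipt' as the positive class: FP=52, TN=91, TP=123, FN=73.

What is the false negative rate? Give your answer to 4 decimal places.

FNR = FN/(FN+TP) = 73/(73+123) = 0.3724

0.3724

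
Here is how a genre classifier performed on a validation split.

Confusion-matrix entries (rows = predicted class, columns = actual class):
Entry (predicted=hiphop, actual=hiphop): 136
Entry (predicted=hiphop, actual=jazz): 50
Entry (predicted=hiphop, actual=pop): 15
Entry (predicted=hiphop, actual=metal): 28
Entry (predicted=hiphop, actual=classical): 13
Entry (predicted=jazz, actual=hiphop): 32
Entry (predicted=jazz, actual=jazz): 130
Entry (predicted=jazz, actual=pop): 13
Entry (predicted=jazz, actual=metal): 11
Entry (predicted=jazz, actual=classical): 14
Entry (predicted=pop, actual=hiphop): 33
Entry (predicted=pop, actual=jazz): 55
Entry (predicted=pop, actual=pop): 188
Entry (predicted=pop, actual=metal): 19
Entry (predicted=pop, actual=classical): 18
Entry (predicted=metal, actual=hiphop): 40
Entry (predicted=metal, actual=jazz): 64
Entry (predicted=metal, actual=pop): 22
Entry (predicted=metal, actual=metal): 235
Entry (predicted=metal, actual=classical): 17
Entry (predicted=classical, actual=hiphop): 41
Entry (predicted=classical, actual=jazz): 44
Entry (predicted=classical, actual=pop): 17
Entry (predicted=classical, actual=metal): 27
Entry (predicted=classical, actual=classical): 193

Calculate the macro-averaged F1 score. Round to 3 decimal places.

0.600

Per-class F1 score (2·TP/(2·TP+FP+FN)):
  hiphop: TP=136, FP=50+15+28+13=106, FN=32+33+40+41=146 → 272/524 = 0.5191
  jazz: TP=130, FP=32+13+11+14=70, FN=50+55+64+44=213 → 260/543 = 0.4788
  pop: TP=188, FP=33+55+19+18=125, FN=15+13+22+17=67 → 376/568 = 0.6620
  metal: TP=235, FP=40+64+22+17=143, FN=28+11+19+27=85 → 470/698 = 0.6734
  classical: TP=193, FP=41+44+17+27=129, FN=13+14+18+17=62 → 386/577 = 0.6690
Macro-F1 score = mean = (0.5191 + 0.4788 + 0.6620 + 0.6734 + 0.6690) / 5 = 0.600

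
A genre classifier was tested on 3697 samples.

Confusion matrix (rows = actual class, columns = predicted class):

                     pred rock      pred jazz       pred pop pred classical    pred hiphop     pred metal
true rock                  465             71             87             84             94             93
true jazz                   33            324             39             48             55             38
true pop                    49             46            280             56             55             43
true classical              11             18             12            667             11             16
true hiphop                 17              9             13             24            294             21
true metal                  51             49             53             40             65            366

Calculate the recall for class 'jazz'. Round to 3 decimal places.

0.603

recall = TP/(TP+FN).
jazz: TP=324, FN=33+39+48+55+38=213 → 324/537 = 0.6034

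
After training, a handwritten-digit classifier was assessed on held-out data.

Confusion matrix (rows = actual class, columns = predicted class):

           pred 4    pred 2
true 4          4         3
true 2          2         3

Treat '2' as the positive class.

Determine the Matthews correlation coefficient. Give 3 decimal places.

MCC = (TP·TN − FP·FN) / √((TP+FP)(TP+FN)(TN+FP)(TN+FN))
Numerator = 3·4 − 3·2 = 6
Denominator = √(6·5·7·6) = √1260 = 35.4965
MCC = 6 / 35.4965 = 0.169

0.169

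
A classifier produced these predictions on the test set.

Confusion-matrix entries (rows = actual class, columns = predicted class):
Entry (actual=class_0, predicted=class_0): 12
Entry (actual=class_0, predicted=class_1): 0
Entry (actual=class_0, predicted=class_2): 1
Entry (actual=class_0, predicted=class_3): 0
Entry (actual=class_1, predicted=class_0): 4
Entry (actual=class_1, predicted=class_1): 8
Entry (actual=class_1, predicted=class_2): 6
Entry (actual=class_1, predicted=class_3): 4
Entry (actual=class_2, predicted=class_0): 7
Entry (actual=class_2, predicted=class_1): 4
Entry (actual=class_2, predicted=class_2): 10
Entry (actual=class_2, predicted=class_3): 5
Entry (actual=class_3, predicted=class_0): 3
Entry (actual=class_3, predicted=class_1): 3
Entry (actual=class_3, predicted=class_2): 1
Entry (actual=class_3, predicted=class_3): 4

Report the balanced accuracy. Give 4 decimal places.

0.5087

Balanced accuracy = mean of per-class recall.
  class_0: recall = 12/13 = 0.92308
  class_1: recall = 8/22 = 0.36364
  class_2: recall = 10/26 = 0.38462
  class_3: recall = 4/11 = 0.36364
Mean = (0.92308 + 0.36364 + 0.38462 + 0.36364) / 4 = 0.5087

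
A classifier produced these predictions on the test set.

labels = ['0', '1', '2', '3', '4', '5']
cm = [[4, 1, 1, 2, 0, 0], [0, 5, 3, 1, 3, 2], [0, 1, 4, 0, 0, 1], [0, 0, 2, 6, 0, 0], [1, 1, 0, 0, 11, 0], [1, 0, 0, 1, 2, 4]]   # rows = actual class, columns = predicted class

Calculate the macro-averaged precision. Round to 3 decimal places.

Per-class precision (TP/(TP+FP)):
  0: TP=4, FP=0+0+0+1+1=2 → 4/6 = 0.6667
  1: TP=5, FP=1+1+0+1+0=3 → 5/8 = 0.6250
  2: TP=4, FP=1+3+2+0+0=6 → 4/10 = 0.4000
  3: TP=6, FP=2+1+0+0+1=4 → 6/10 = 0.6000
  4: TP=11, FP=0+3+0+0+2=5 → 11/16 = 0.6875
  5: TP=4, FP=0+2+1+0+0=3 → 4/7 = 0.5714
Macro-precision = mean = (0.6667 + 0.6250 + 0.4000 + 0.6000 + 0.6875 + 0.5714) / 6 = 0.592

0.592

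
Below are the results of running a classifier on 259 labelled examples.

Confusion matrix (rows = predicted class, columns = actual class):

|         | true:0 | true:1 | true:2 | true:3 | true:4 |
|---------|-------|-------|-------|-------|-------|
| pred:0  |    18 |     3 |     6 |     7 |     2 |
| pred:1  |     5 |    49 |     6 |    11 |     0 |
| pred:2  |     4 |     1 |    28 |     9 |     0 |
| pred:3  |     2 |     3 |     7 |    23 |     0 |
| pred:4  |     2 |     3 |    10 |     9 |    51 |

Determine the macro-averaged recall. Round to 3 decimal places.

0.651

Per-class recall (TP/(TP+FN)):
  0: TP=18, FN=5+4+2+2=13 → 18/31 = 0.5806
  1: TP=49, FN=3+1+3+3=10 → 49/59 = 0.8305
  2: TP=28, FN=6+6+7+10=29 → 28/57 = 0.4912
  3: TP=23, FN=7+11+9+9=36 → 23/59 = 0.3898
  4: TP=51, FN=2+0+0+0=2 → 51/53 = 0.9623
Macro-recall = mean = (0.5806 + 0.8305 + 0.4912 + 0.3898 + 0.9623) / 5 = 0.651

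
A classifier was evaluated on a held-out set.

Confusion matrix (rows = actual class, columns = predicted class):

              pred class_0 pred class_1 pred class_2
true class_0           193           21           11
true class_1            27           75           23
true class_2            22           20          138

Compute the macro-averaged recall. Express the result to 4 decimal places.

Per-class recall (TP/(TP+FN)):
  class_0: TP=193, FN=21+11=32 → 193/225 = 0.85778
  class_1: TP=75, FN=27+23=50 → 75/125 = 0.60000
  class_2: TP=138, FN=22+20=42 → 138/180 = 0.76667
Macro-recall = mean = (0.85778 + 0.60000 + 0.76667) / 3 = 0.7415

0.7415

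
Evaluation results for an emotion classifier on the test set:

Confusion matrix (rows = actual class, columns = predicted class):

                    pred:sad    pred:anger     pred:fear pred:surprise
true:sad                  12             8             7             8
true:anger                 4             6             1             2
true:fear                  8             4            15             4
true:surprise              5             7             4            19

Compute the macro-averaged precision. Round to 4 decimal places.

Per-class precision (TP/(TP+FP)):
  sad: TP=12, FP=4+8+5=17 → 12/29 = 0.41379
  anger: TP=6, FP=8+4+7=19 → 6/25 = 0.24000
  fear: TP=15, FP=7+1+4=12 → 15/27 = 0.55556
  surprise: TP=19, FP=8+2+4=14 → 19/33 = 0.57576
Macro-precision = mean = (0.41379 + 0.24000 + 0.55556 + 0.57576) / 4 = 0.4463

0.4463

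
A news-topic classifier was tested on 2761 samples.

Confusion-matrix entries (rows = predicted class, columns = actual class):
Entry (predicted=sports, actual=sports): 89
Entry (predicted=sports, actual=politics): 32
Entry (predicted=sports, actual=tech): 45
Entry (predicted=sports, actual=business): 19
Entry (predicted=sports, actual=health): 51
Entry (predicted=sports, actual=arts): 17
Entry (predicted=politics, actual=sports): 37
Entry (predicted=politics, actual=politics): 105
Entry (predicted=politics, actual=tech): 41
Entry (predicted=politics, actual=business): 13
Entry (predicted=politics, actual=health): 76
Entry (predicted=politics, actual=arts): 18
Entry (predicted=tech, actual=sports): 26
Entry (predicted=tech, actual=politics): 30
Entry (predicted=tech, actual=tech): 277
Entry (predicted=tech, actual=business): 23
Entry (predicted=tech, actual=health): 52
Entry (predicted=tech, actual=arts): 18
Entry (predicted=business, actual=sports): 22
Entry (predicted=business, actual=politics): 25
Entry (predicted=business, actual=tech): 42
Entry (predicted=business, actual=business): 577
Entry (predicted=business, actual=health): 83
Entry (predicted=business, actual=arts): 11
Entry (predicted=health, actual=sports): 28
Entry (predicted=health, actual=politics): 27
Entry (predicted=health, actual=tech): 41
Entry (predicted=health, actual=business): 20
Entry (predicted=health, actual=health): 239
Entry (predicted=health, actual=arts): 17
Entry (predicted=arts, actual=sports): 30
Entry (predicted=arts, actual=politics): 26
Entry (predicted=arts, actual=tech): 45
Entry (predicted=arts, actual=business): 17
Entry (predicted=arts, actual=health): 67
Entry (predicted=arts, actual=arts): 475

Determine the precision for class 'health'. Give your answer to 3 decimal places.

0.642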